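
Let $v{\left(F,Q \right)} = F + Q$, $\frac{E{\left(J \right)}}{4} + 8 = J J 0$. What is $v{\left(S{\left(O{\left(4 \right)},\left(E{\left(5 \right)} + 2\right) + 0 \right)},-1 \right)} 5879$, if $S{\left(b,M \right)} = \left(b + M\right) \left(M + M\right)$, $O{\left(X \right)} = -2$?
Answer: $11281801$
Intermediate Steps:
$E{\left(J \right)} = -32$ ($E{\left(J \right)} = -32 + 4 J J 0 = -32 + 4 J^{2} \cdot 0 = -32 + 4 \cdot 0 = -32 + 0 = -32$)
$S{\left(b,M \right)} = 2 M \left(M + b\right)$ ($S{\left(b,M \right)} = \left(M + b\right) 2 M = 2 M \left(M + b\right)$)
$v{\left(S{\left(O{\left(4 \right)},\left(E{\left(5 \right)} + 2\right) + 0 \right)},-1 \right)} 5879 = \left(2 \left(\left(-32 + 2\right) + 0\right) \left(\left(\left(-32 + 2\right) + 0\right) - 2\right) - 1\right) 5879 = \left(2 \left(-30 + 0\right) \left(\left(-30 + 0\right) - 2\right) - 1\right) 5879 = \left(2 \left(-30\right) \left(-30 - 2\right) - 1\right) 5879 = \left(2 \left(-30\right) \left(-32\right) - 1\right) 5879 = \left(1920 - 1\right) 5879 = 1919 \cdot 5879 = 11281801$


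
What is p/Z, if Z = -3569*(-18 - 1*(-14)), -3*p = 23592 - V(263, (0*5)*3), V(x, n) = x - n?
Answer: -23329/42828 ≈ -0.54471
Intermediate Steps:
p = -23329/3 (p = -(23592 - (263 - 0*5*3))/3 = -(23592 - (263 - 0*3))/3 = -(23592 - (263 - 1*0))/3 = -(23592 - (263 + 0))/3 = -(23592 - 1*263)/3 = -(23592 - 263)/3 = -⅓*23329 = -23329/3 ≈ -7776.3)
Z = 14276 (Z = -3569*(-18 + 14) = -3569*(-4) = 14276)
p/Z = -23329/3/14276 = -23329/3*1/14276 = -23329/42828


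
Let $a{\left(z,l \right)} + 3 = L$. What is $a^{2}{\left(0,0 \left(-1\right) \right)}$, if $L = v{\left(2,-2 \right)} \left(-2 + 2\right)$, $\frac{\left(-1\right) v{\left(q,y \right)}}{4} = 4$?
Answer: $9$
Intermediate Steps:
$v{\left(q,y \right)} = -16$ ($v{\left(q,y \right)} = \left(-4\right) 4 = -16$)
$L = 0$ ($L = - 16 \left(-2 + 2\right) = \left(-16\right) 0 = 0$)
$a{\left(z,l \right)} = -3$ ($a{\left(z,l \right)} = -3 + 0 = -3$)
$a^{2}{\left(0,0 \left(-1\right) \right)} = \left(-3\right)^{2} = 9$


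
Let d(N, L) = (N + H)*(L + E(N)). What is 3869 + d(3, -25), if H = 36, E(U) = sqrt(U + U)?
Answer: 2894 + 39*sqrt(6) ≈ 2989.5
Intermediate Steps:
E(U) = sqrt(2)*sqrt(U) (E(U) = sqrt(2*U) = sqrt(2)*sqrt(U))
d(N, L) = (36 + N)*(L + sqrt(2)*sqrt(N)) (d(N, L) = (N + 36)*(L + sqrt(2)*sqrt(N)) = (36 + N)*(L + sqrt(2)*sqrt(N)))
3869 + d(3, -25) = 3869 + (36*(-25) - 25*3 + sqrt(2)*3**(3/2) + 36*sqrt(2)*sqrt(3)) = 3869 + (-900 - 75 + sqrt(2)*(3*sqrt(3)) + 36*sqrt(6)) = 3869 + (-900 - 75 + 3*sqrt(6) + 36*sqrt(6)) = 3869 + (-975 + 39*sqrt(6)) = 2894 + 39*sqrt(6)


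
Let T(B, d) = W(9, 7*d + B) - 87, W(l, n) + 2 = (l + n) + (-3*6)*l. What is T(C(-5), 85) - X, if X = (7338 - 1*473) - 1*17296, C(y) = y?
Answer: 10779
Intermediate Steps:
W(l, n) = -2 + n - 17*l (W(l, n) = -2 + ((l + n) + (-3*6)*l) = -2 + ((l + n) - 18*l) = -2 + (n - 17*l) = -2 + n - 17*l)
T(B, d) = -242 + B + 7*d (T(B, d) = (-2 + (7*d + B) - 17*9) - 87 = (-2 + (B + 7*d) - 153) - 87 = (-155 + B + 7*d) - 87 = -242 + B + 7*d)
X = -10431 (X = (7338 - 473) - 17296 = 6865 - 17296 = -10431)
T(C(-5), 85) - X = (-242 - 5 + 7*85) - 1*(-10431) = (-242 - 5 + 595) + 10431 = 348 + 10431 = 10779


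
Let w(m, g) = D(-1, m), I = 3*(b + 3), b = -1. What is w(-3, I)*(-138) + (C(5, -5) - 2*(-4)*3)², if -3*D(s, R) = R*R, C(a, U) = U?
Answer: 775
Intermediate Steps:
D(s, R) = -R²/3 (D(s, R) = -R*R/3 = -R²/3)
I = 6 (I = 3*(-1 + 3) = 3*2 = 6)
w(m, g) = -m²/3
w(-3, I)*(-138) + (C(5, -5) - 2*(-4)*3)² = -⅓*(-3)²*(-138) + (-5 - 2*(-4)*3)² = -⅓*9*(-138) + (-5 + 8*3)² = -3*(-138) + (-5 + 24)² = 414 + 19² = 414 + 361 = 775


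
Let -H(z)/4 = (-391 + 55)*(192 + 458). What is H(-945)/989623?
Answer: 873600/989623 ≈ 0.88276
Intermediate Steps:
H(z) = 873600 (H(z) = -4*(-391 + 55)*(192 + 458) = -(-1344)*650 = -4*(-218400) = 873600)
H(-945)/989623 = 873600/989623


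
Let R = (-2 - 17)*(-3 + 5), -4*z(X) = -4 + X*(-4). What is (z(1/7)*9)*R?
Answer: -2736/7 ≈ -390.86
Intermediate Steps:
z(X) = 1 + X (z(X) = -(-4 + X*(-4))/4 = -(-4 - 4*X)/4 = 1 + X)
R = -38 (R = -19*2 = -38)
(z(1/7)*9)*R = ((1 + 1/7)*9)*(-38) = ((1 + ⅐)*9)*(-38) = ((8/7)*9)*(-38) = (72/7)*(-38) = -2736/7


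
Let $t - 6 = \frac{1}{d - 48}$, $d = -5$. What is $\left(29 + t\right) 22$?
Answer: $\frac{40788}{53} \approx 769.58$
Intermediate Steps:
$t = \frac{317}{53}$ ($t = 6 + \frac{1}{-5 - 48} = 6 + \frac{1}{-53} = 6 - \frac{1}{53} = \frac{317}{53} \approx 5.9811$)
$\left(29 + t\right) 22 = \left(29 + \frac{317}{53}\right) 22 = \frac{1854}{53} \cdot 22 = \frac{40788}{53}$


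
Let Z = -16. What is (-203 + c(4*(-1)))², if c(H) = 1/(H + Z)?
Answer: 16491721/400 ≈ 41229.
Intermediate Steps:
c(H) = 1/(-16 + H) (c(H) = 1/(H - 16) = 1/(-16 + H))
(-203 + c(4*(-1)))² = (-203 + 1/(-16 + 4*(-1)))² = (-203 + 1/(-16 - 4))² = (-203 + 1/(-20))² = (-203 - 1/20)² = (-4061/20)² = 16491721/400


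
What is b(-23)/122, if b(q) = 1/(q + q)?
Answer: -1/5612 ≈ -0.00017819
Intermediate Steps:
b(q) = 1/(2*q)
b(-23)/122 = ((½)/(-23))/122 = ((½)*(-1/23))*(1/122) = -1/46*1/122 = -1/5612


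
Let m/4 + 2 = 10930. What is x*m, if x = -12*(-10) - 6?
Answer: 4983168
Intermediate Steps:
m = 43712 (m = -8 + 4*10930 = -8 + 43720 = 43712)
x = 114 (x = 120 - 6 = 114)
x*m = 114*43712 = 4983168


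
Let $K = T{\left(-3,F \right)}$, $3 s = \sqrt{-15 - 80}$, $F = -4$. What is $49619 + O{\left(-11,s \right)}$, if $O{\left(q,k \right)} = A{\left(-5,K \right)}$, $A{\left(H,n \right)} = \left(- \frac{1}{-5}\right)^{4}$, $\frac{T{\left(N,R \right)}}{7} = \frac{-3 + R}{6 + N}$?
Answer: $\frac{31011876}{625} \approx 49619.0$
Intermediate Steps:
$s = \frac{i \sqrt{95}}{3}$ ($s = \frac{\sqrt{-15 - 80}}{3} = \frac{\sqrt{-95}}{3} = \frac{i \sqrt{95}}{3} \approx 3.2489 i$)
$T{\left(N,R \right)} = \frac{7 \left(-3 + R\right)}{6 + N}$ ($T{\left(N,R \right)} = 7 \frac{-3 + R}{6 + N} = \frac{7 \left(-3 + R\right)}{6 + N}$)
$K = - \frac{49}{3}$ ($K = \frac{7 \left(-3 - 4\right)}{6 - 3} = 7 \cdot \frac{1}{3} \left(-7\right) = - \frac{49}{3} \approx -16.333$)
$A{\left(H,n \right)} = \frac{1}{625}$ ($A{\left(H,n \right)} = \left(\left(-1\right) \left(- \frac{1}{5}\right)\right)^{4} = \left(\frac{1}{5}\right)^{4} = \frac{1}{625}$)
$O{\left(q,k \right)} = \frac{1}{625}$
$49619 + O{\left(-11,s \right)} = 49619 + \frac{1}{625} = \frac{31011876}{625}$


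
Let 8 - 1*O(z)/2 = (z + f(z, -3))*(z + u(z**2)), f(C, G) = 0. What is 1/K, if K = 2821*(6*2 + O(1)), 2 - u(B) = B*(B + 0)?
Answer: 1/67704 ≈ 1.4770e-5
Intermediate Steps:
u(B) = 2 - B**2 (u(B) = 2 - B*(B + 0) = 2 - B*B = 2 - B**2)
O(z) = 16 - 2*z*(2 + z - z**4) (O(z) = 16 - 2*(z + 0)*(z + (2 - (z**2)**2)) = 16 - 2*z*(z + (2 - z**4)) = 16 - 2*z*(2 + z - z**4))
K = 67704 (K = 2821*(6*2 + (16 - 2*1**2 + 2*1*(-2 + 1**4))) = 2821*(12 + (16 - 2*1 + 2*1*(-2 + 1))) = 2821*(12 + (16 - 2 + 2*1*(-1))) = 2821*(12 + (16 - 2 - 2)) = 2821*(12 + 12) = 2821*24 = 67704)
1/K = 1/67704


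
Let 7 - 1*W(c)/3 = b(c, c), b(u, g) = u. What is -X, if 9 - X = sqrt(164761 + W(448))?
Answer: -9 + sqrt(163438) ≈ 395.27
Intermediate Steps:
W(c) = 21 - 3*c
X = 9 - sqrt(163438) (X = 9 - sqrt(164761 + (21 - 3*448)) = 9 - sqrt(164761 + (21 - 1344)) = 9 - sqrt(164761 - 1323) = 9 - sqrt(163438) ≈ -395.27)
-X = -(9 - sqrt(163438)) = -9 + sqrt(163438)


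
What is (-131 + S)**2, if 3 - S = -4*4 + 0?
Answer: 12544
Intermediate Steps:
S = 19 (S = 3 - (-4*4 + 0) = 3 - (-16 + 0) = 3 - 1*(-16) = 3 + 16 = 19)
(-131 + S)**2 = (-131 + 19)**2 = (-112)**2 = 12544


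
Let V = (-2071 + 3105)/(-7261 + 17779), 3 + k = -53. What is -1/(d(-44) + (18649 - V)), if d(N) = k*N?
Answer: -5259/111032750 ≈ -4.7364e-5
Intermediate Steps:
k = -56 (k = -3 - 53 = -56)
V = 517/5259 (V = 1034/10518 = 1034*(1/10518) = 517/5259 ≈ 0.098308)
d(N) = -56*N
-1/(d(-44) + (18649 - V)) = -1/(-56*(-44) + (18649 - 1*517/5259)) = -1/(2464 + (18649 - 517/5259)) = -1/(2464 + 98074574/5259) = -1/111032750/5259 = -1*5259/111032750 = -5259/111032750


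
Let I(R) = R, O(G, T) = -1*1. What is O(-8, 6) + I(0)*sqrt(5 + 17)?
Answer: -1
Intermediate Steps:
O(G, T) = -1
O(-8, 6) + I(0)*sqrt(5 + 17) = -1 + 0*sqrt(5 + 17) = -1 + 0*sqrt(22) = -1 + 0 = -1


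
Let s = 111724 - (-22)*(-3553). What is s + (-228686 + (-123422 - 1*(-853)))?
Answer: -317697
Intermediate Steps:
s = 33558 (s = 111724 - 1*78166 = 111724 - 78166 = 33558)
s + (-228686 + (-123422 - 1*(-853))) = 33558 + (-228686 + (-123422 - 1*(-853))) = 33558 + (-228686 + (-123422 + 853)) = 33558 + (-228686 - 122569) = 33558 - 351255 = -317697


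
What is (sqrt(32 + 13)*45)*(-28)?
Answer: -3780*sqrt(5) ≈ -8452.3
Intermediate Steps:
(sqrt(32 + 13)*45)*(-28) = (sqrt(45)*45)*(-28) = ((3*sqrt(5))*45)*(-28) = (135*sqrt(5))*(-28) = -3780*sqrt(5)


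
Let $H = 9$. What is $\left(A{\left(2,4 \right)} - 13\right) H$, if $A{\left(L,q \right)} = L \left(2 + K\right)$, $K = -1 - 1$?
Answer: $-117$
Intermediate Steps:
$K = -2$
$A{\left(L,q \right)} = 0$ ($A{\left(L,q \right)} = L \left(2 - 2\right) = L 0 = 0$)
$\left(A{\left(2,4 \right)} - 13\right) H = \left(0 - 13\right) 9 = \left(-13\right) 9 = -117$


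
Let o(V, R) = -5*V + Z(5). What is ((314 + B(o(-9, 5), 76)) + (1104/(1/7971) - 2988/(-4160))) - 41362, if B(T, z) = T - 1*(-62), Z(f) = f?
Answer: 9109410667/1040 ≈ 8.7590e+6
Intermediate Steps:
o(V, R) = 5 - 5*V (o(V, R) = -5*V + 5 = 5 - 5*V)
B(T, z) = 62 + T (B(T, z) = T + 62 = 62 + T)
((314 + B(o(-9, 5), 76)) + (1104/(1/7971) - 2988/(-4160))) - 41362 = ((314 + (62 + (5 - 5*(-9)))) + (1104/(1/7971) - 2988/(-4160))) - 41362 = ((314 + (62 + (5 + 45))) + (1104/(1/7971) - 2988*(-1/4160))) - 41362 = ((314 + (62 + 50)) + (1104*7971 + 747/1040)) - 41362 = ((314 + 112) + (8799984 + 747/1040)) - 41362 = (426 + 9151984107/1040) - 41362 = 9152427147/1040 - 41362 = 9109410667/1040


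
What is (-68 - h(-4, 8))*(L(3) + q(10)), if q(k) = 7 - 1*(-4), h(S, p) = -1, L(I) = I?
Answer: -938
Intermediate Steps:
q(k) = 11 (q(k) = 7 + 4 = 11)
(-68 - h(-4, 8))*(L(3) + q(10)) = (-68 - 1*(-1))*(3 + 11) = (-68 + 1)*14 = -67*14 = -938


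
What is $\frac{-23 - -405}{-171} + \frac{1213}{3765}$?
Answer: $- \frac{410269}{214605} \approx -1.9117$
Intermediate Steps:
$\frac{-23 - -405}{-171} + \frac{1213}{3765} = \left(-23 + 405\right) \left(- \frac{1}{171}\right) + 1213 \cdot \frac{1}{3765} = 382 \left(- \frac{1}{171}\right) + \frac{1213}{3765} = - \frac{382}{171} + \frac{1213}{3765} = - \frac{410269}{214605}$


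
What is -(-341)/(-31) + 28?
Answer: 17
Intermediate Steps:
-(-341)/(-31) + 28 = -(-341)*(-1)/31 + 28 = -11*1 + 28 = -11 + 28 = 17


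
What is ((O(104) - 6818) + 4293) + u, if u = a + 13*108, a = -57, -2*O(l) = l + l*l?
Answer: -6638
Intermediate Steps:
O(l) = -l/2 - l²/2 (O(l) = -(l + l*l)/2 = -(l + l²)/2 = -l/2 - l²/2)
u = 1347 (u = -57 + 13*108 = -57 + 1404 = 1347)
((O(104) - 6818) + 4293) + u = ((-½*104*(1 + 104) - 6818) + 4293) + 1347 = ((-½*104*105 - 6818) + 4293) + 1347 = ((-5460 - 6818) + 4293) + 1347 = (-12278 + 4293) + 1347 = -7985 + 1347 = -6638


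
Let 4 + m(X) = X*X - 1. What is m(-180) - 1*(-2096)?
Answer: 34491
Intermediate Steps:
m(X) = -5 + X² (m(X) = -4 + (X*X - 1) = -4 + (X² - 1) = -4 + (-1 + X²) = -5 + X²)
m(-180) - 1*(-2096) = (-5 + (-180)²) - 1*(-2096) = (-5 + 32400) + 2096 = 32395 + 2096 = 34491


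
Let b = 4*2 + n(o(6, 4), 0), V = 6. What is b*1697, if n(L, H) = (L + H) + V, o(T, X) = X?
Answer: 30546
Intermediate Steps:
n(L, H) = 6 + H + L (n(L, H) = (L + H) + 6 = (H + L) + 6 = 6 + H + L)
b = 18 (b = 4*2 + (6 + 0 + 4) = 8 + 10 = 18)
b*1697 = 18*1697 = 30546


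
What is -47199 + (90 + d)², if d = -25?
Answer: -42974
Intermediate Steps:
-47199 + (90 + d)² = -47199 + (90 - 25)² = -47199 + 65² = -47199 + 4225 = -42974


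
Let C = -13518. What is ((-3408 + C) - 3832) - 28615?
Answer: -49373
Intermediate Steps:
((-3408 + C) - 3832) - 28615 = ((-3408 - 13518) - 3832) - 28615 = (-16926 - 3832) - 28615 = -20758 - 28615 = -49373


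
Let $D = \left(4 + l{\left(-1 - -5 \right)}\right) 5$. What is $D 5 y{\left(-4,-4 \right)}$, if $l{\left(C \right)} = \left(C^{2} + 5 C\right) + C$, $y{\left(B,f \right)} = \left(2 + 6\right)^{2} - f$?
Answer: $74800$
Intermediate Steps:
$y{\left(B,f \right)} = 64 - f$ ($y{\left(B,f \right)} = 8^{2} - f = 64 - f$)
$l{\left(C \right)} = C^{2} + 6 C$
$D = 220$ ($D = \left(4 + \left(-1 - -5\right) \left(6 - -4\right)\right) 5 = \left(4 + \left(-1 + 5\right) \left(6 + \left(-1 + 5\right)\right)\right) 5 = \left(4 + 4 \left(6 + 4\right)\right) 5 = \left(4 + 4 \cdot 10\right) 5 = \left(4 + 40\right) 5 = 44 \cdot 5 = 220$)
$D 5 y{\left(-4,-4 \right)} = 220 \cdot 5 \left(64 - -4\right) = 1100 \left(64 + 4\right) = 1100 \cdot 68 = 74800$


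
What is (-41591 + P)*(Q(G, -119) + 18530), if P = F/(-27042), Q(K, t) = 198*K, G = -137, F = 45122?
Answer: 4834170961312/13521 ≈ 3.5753e+8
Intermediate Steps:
P = -22561/13521 (P = 45122/(-27042) = 45122*(-1/27042) = -22561/13521 ≈ -1.6686)
(-41591 + P)*(Q(G, -119) + 18530) = (-41591 - 22561/13521)*(198*(-137) + 18530) = -562374472*(-27126 + 18530)/13521 = -562374472/13521*(-8596) = 4834170961312/13521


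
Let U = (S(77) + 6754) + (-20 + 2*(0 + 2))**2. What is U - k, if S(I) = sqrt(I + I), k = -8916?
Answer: 15926 + sqrt(154) ≈ 15938.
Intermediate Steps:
S(I) = sqrt(2)*sqrt(I) (S(I) = sqrt(2*I) = sqrt(2)*sqrt(I))
U = 7010 + sqrt(154) (U = (sqrt(2)*sqrt(77) + 6754) + (-20 + 2*(0 + 2))**2 = (sqrt(154) + 6754) + (-20 + 2*2)**2 = (6754 + sqrt(154)) + (-20 + 4)**2 = (6754 + sqrt(154)) + (-16)**2 = (6754 + sqrt(154)) + 256 = 7010 + sqrt(154) ≈ 7022.4)
U - k = (7010 + sqrt(154)) - 1*(-8916) = (7010 + sqrt(154)) + 8916 = 15926 + sqrt(154)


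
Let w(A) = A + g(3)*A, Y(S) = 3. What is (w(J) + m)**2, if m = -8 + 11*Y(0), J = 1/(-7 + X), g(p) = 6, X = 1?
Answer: 20449/36 ≈ 568.03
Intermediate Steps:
J = -1/6 (J = 1/(-7 + 1) = 1/(-6) = -1/6 ≈ -0.16667)
w(A) = 7*A (w(A) = A + 6*A = 7*A)
m = 25 (m = -8 + 11*3 = -8 + 33 = 25)
(w(J) + m)**2 = (7*(-1/6) + 25)**2 = (-7/6 + 25)**2 = (143/6)**2 = 20449/36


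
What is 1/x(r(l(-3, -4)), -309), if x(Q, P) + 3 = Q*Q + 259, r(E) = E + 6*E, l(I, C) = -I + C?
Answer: 1/305 ≈ 0.0032787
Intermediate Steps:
l(I, C) = C - I
r(E) = 7*E
x(Q, P) = 256 + Q² (x(Q, P) = -3 + (Q*Q + 259) = -3 + (Q² + 259) = -3 + (259 + Q²) = 256 + Q²)
1/x(r(l(-3, -4)), -309) = 1/(256 + (7*(-4 - 1*(-3)))²) = 1/(256 + (7*(-4 + 3))²) = 1/(256 + (7*(-1))²) = 1/(256 + (-7)²) = 1/(256 + 49) = 1/305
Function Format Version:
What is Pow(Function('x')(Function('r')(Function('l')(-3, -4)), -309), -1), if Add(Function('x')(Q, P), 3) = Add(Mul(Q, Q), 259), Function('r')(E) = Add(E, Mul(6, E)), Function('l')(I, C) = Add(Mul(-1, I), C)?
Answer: Rational(1, 305) ≈ 0.0032787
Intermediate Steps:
Function('l')(I, C) = Add(C, Mul(-1, I))
Function('r')(E) = Mul(7, E)
Function('x')(Q, P) = Add(256, Pow(Q, 2)) (Function('x')(Q, P) = Add(-3, Add(Mul(Q, Q), 259)) = Add(-3, Add(Pow(Q, 2), 259)) = Add(-3, Add(259, Pow(Q, 2))) = Add(256, Pow(Q, 2)))
Pow(Function('x')(Function('r')(Function('l')(-3, -4)), -309), -1) = Pow(Add(256, Pow(Mul(7, Add(-4, Mul(-1, -3))), 2)), -1) = Pow(Add(256, Pow(Mul(7, Add(-4, 3)), 2)), -1) = Pow(Add(256, Pow(Mul(7, -1), 2)), -1) = Pow(Add(256, Pow(-7, 2)), -1) = Pow(Add(256, 49), -1) = Pow(305, -1) = Rational(1, 305)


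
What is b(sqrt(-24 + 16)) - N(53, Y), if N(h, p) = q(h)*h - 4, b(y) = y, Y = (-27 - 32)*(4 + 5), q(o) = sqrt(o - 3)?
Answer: 4 + sqrt(2)*(-265 + 2*I) ≈ -370.77 + 2.8284*I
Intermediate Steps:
q(o) = sqrt(-3 + o)
Y = -531 (Y = -59*9 = -531)
N(h, p) = -4 + h*sqrt(-3 + h) (N(h, p) = sqrt(-3 + h)*h - 4 = h*sqrt(-3 + h) - 4 = -4 + h*sqrt(-3 + h))
b(sqrt(-24 + 16)) - N(53, Y) = sqrt(-24 + 16) - (-4 + 53*sqrt(-3 + 53)) = sqrt(-8) - (-4 + 53*sqrt(50)) = 2*I*sqrt(2) - (-4 + 53*(5*sqrt(2))) = 2*I*sqrt(2) - (-4 + 265*sqrt(2)) = 2*I*sqrt(2) + (4 - 265*sqrt(2)) = 4 - 265*sqrt(2) + 2*I*sqrt(2)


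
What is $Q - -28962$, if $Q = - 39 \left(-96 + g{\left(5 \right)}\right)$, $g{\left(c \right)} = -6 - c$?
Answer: $33135$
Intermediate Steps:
$Q = 4173$ ($Q = - 39 \left(-96 - 11\right) = \left(-39\right) \left(-107\right) = 4173$)
$Q - -28962 = 4173 - -28962 = 4173 + 28962 = 33135$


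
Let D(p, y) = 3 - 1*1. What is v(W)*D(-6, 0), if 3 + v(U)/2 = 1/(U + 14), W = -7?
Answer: -80/7 ≈ -11.429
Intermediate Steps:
D(p, y) = 2 (D(p, y) = 3 - 1 = 2)
v(U) = -6 + 2/(14 + U) (v(U) = -6 + 2/(U + 14) = -6 + 2/(14 + U))
v(W)*D(-6, 0) = (2*(-41 - 3*(-7))/(14 - 7))*2 = (2*(-41 + 21)/7)*2 = (2*(⅐)*(-20))*2 = -40/7*2 = -80/7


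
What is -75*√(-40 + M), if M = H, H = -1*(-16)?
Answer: -150*I*√6 ≈ -367.42*I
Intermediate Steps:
H = 16
M = 16
-75*√(-40 + M) = -75*√(-40 + 16) = -150*I*√6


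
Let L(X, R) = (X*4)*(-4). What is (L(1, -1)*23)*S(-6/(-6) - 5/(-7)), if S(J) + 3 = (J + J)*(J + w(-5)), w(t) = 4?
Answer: -299184/49 ≈ -6105.8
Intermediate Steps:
L(X, R) = -16*X (L(X, R) = (4*X)*(-4) = -16*X)
S(J) = -3 + 2*J*(4 + J) (S(J) = -3 + (J + J)*(J + 4) = -3 + (2*J)*(4 + J) = -3 + 2*J*(4 + J))
(L(1, -1)*23)*S(-6/(-6) - 5/(-7)) = (-16*1*23)*(-3 + 2*(-6/(-6) - 5/(-7))² + 8*(-6/(-6) - 5/(-7))) = (-16*23)*(-3 + 2*(-6*(-⅙) - 5*(-⅐))² + 8*(-6*(-⅙) - 5*(-⅐))) = -368*(-3 + 2*(1 + 5/7)² + 8*(1 + 5/7)) = -368*(-3 + 2*(12/7)² + 8*(12/7)) = -368*(-3 + 2*(144/49) + 96/7) = -368*(-3 + 288/49 + 96/7) = -368*813/49 = -299184/49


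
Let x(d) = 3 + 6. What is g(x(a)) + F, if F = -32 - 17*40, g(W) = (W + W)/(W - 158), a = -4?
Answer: -106106/149 ≈ -712.12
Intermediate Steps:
x(d) = 9
g(W) = 2*W/(-158 + W) (g(W) = (2*W)/(-158 + W) = 2*W/(-158 + W))
F = -712 (F = -32 - 680 = -712)
g(x(a)) + F = 2*9/(-158 + 9) - 712 = 2*9/(-149) - 712 = 2*9*(-1/149) - 712 = -18/149 - 712 = -106106/149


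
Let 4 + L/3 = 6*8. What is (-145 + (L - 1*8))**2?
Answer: 441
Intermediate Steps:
L = 132 (L = -12 + 3*(6*8) = -12 + 3*48 = -12 + 144 = 132)
(-145 + (L - 1*8))**2 = (-145 + (132 - 1*8))**2 = (-145 + (132 - 8))**2 = (-145 + 124)**2 = (-21)**2 = 441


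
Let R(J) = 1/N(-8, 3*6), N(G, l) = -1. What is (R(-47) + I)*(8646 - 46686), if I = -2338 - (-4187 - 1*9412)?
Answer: -428330400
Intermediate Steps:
R(J) = -1 (R(J) = 1/(-1) = -1)
I = 11261 (I = -2338 - (-4187 - 9412) = -2338 - 1*(-13599) = -2338 + 13599 = 11261)
(R(-47) + I)*(8646 - 46686) = (-1 + 11261)*(8646 - 46686) = 11260*(-38040) = -428330400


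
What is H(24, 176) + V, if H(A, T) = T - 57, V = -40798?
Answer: -40679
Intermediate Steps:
H(A, T) = -57 + T
H(24, 176) + V = (-57 + 176) - 40798 = 119 - 40798 = -40679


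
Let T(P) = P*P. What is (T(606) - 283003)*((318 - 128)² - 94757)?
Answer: -4940855081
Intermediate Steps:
T(P) = P²
(T(606) - 283003)*((318 - 128)² - 94757) = (606² - 283003)*((318 - 128)² - 94757) = (367236 - 283003)*(190² - 94757) = 84233*(36100 - 94757) = 84233*(-58657) = -4940855081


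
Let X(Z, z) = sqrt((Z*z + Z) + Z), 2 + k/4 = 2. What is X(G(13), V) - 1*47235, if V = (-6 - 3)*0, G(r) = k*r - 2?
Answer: -47235 + 2*I ≈ -47235.0 + 2.0*I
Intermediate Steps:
k = 0 (k = -8 + 4*2 = -8 + 8 = 0)
G(r) = -2 (G(r) = 0*r - 2 = 0 - 2 = -2)
V = 0 (V = -9*0 = 0)
X(Z, z) = sqrt(2*Z + Z*z) (X(Z, z) = sqrt((Z + Z*z) + Z) = sqrt(2*Z + Z*z))
X(G(13), V) - 1*47235 = sqrt(-2*(2 + 0)) - 1*47235 = sqrt(-2*2) - 47235 = sqrt(-4) - 47235 = 2*I - 47235 = -47235 + 2*I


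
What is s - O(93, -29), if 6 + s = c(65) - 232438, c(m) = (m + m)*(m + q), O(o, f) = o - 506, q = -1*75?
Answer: -233331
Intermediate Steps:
q = -75
O(o, f) = -506 + o
c(m) = 2*m*(-75 + m) (c(m) = (m + m)*(m - 75) = (2*m)*(-75 + m) = 2*m*(-75 + m))
s = -233744 (s = -6 + (2*65*(-75 + 65) - 232438) = -6 + (2*65*(-10) - 232438) = -6 + (-1300 - 232438) = -6 - 233738 = -233744)
s - O(93, -29) = -233744 - (-506 + 93) = -233744 - 1*(-413) = -233744 + 413 = -233331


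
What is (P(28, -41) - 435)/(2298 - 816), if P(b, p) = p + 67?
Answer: -409/1482 ≈ -0.27598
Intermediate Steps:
P(b, p) = 67 + p
(P(28, -41) - 435)/(2298 - 816) = ((67 - 41) - 435)/(2298 - 816) = (26 - 435)/1482 = -409*1/1482 = -409/1482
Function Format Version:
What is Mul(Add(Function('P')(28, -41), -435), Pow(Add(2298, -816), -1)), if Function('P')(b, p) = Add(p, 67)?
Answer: Rational(-409, 1482) ≈ -0.27598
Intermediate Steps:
Function('P')(b, p) = Add(67, p)
Mul(Add(Function('P')(28, -41), -435), Pow(Add(2298, -816), -1)) = Mul(Add(Add(67, -41), -435), Pow(Add(2298, -816), -1)) = Mul(Add(26, -435), Pow(1482, -1)) = Mul(-409, Rational(1, 1482)) = Rational(-409, 1482)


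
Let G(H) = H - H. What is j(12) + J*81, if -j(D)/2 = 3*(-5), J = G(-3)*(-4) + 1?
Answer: 111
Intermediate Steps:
G(H) = 0
J = 1 (J = 0*(-4) + 1 = 0 + 1 = 1)
j(D) = 30 (j(D) = -6*(-5) = -2*(-15) = 30)
j(12) + J*81 = 30 + 1*81 = 30 + 81 = 111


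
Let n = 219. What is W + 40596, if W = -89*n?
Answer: 21105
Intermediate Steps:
W = -19491 (W = -89*219 = -19491)
W + 40596 = -19491 + 40596 = 21105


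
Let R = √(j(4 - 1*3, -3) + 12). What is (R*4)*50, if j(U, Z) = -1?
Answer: 200*√11 ≈ 663.33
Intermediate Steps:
R = √11 (R = √(-1 + 12) = √11 ≈ 3.3166)
(R*4)*50 = (√11*4)*50 = (4*√11)*50 = 200*√11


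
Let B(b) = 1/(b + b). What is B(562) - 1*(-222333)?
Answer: 249902293/1124 ≈ 2.2233e+5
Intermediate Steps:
B(b) = 1/(2*b)
B(562) - 1*(-222333) = (½)/562 - 1*(-222333) = (½)*(1/562) + 222333 = 1/1124 + 222333 = 249902293/1124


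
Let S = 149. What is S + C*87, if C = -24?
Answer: -1939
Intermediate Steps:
S + C*87 = 149 - 24*87 = 149 - 2088 = -1939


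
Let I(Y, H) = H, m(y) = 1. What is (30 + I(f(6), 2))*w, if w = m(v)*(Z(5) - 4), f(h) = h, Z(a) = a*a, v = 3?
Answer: 672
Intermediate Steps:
Z(a) = a²
w = 21 (w = 1*(5² - 4) = 1*(25 - 4) = 1*21 = 21)
(30 + I(f(6), 2))*w = (30 + 2)*21 = 32*21 = 672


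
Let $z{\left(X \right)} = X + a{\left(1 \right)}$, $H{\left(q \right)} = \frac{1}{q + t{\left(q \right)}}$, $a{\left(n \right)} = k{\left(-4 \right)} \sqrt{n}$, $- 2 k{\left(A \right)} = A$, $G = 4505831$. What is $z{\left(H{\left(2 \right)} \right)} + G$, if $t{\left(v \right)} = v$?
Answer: $\frac{18023333}{4} \approx 4.5058 \cdot 10^{6}$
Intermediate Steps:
$k{\left(A \right)} = - \frac{A}{2}$
$a{\left(n \right)} = 2 \sqrt{n}$ ($a{\left(n \right)} = \left(- \frac{1}{2}\right) \left(-4\right) \sqrt{n} = 2 \sqrt{n}$)
$H{\left(q \right)} = \frac{1}{2 q}$ ($H{\left(q \right)} = \frac{1}{q + q} = \frac{1}{2 q}$)
$z{\left(X \right)} = 2 + X$ ($z{\left(X \right)} = X + 2 \sqrt{1} = X + 2 \cdot 1 = X + 2 = 2 + X$)
$z{\left(H{\left(2 \right)} \right)} + G = \left(2 + \frac{1}{2 \cdot 2}\right) + 4505831 = \left(2 + \frac{1}{2} \cdot \frac{1}{2}\right) + 4505831 = \left(2 + \frac{1}{4}\right) + 4505831 = \frac{9}{4} + 4505831 = \frac{18023333}{4}$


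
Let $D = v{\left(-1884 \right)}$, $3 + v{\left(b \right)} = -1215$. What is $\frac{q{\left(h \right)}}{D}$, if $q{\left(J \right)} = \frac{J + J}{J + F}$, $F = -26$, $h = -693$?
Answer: $- \frac{33}{20851} \approx -0.0015827$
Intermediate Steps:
$v{\left(b \right)} = -1218$ ($v{\left(b \right)} = -3 - 1215 = -1218$)
$D = -1218$
$q{\left(J \right)} = \frac{2 J}{-26 + J}$ ($q{\left(J \right)} = \frac{J + J}{J - 26} = \frac{2 J}{-26 + J}$)
$\frac{q{\left(h \right)}}{D} = \frac{2 \left(-693\right) \frac{1}{-26 - 693}}{-1218} = 2 \left(-693\right) \frac{1}{-719} \left(- \frac{1}{1218}\right) = 2 \left(-693\right) \left(- \frac{1}{719}\right) \left(- \frac{1}{1218}\right) = \frac{1386}{719} \left(- \frac{1}{1218}\right) = - \frac{33}{20851}$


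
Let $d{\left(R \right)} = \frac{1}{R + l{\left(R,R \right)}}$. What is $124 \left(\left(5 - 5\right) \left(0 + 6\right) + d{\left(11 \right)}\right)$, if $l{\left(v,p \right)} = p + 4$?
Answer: $\frac{62}{13} \approx 4.7692$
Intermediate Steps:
$l{\left(v,p \right)} = 4 + p$
$d{\left(R \right)} = \frac{1}{4 + 2 R}$ ($d{\left(R \right)} = \frac{1}{R + \left(4 + R\right)} = \frac{1}{4 + 2 R}$)
$124 \left(\left(5 - 5\right) \left(0 + 6\right) + d{\left(11 \right)}\right) = 124 \left(\left(5 - 5\right) \left(0 + 6\right) + \frac{1}{2 \left(2 + 11\right)}\right) = 124 \left(0 \cdot 6 + \frac{1}{2 \cdot 13}\right) = 124 \left(0 + \frac{1}{2} \cdot \frac{1}{13}\right) = 124 \left(0 + \frac{1}{26}\right) = 124 \cdot \frac{1}{26} = \frac{62}{13}$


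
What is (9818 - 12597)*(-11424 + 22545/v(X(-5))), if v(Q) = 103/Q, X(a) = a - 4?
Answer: 3833844483/103 ≈ 3.7222e+7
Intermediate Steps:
X(a) = -4 + a
(9818 - 12597)*(-11424 + 22545/v(X(-5))) = (9818 - 12597)*(-11424 + 22545/((103/(-4 - 5)))) = -2779*(-11424 + 22545/((103/(-9)))) = -2779*(-11424 + 22545/((103*(-⅑)))) = -2779*(-11424 + 22545/(-103/9)) = -2779*(-11424 + 22545*(-9/103)) = -2779*(-11424 - 202905/103) = -2779*(-1379577/103) = 3833844483/103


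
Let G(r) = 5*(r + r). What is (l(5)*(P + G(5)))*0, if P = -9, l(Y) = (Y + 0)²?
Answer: 0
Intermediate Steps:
l(Y) = Y²
G(r) = 10*r (G(r) = 5*(2*r) = 10*r)
(l(5)*(P + G(5)))*0 = (5²*(-9 + 10*5))*0 = (25*(-9 + 50))*0 = (25*41)*0 = 1025*0 = 0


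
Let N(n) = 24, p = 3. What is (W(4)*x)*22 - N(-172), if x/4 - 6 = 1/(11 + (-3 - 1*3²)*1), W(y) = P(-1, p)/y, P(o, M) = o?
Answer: -134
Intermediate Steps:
W(y) = -1/y
x = 20 (x = 24 + 4/(11 + (-3 - 1*3²)*1) = 24 + 4/(11 + (-3 - 1*9)*1) = 24 + 4/(11 + (-3 - 9)*1) = 24 + 4/(11 - 12*1) = 24 + 4/(11 - 12) = 24 + 4/(-1) = 24 + 4*(-1) = 24 - 4 = 20)
(W(4)*x)*22 - N(-172) = (-1/4*20)*22 - 1*24 = (-1*¼*20)*22 - 24 = -¼*20*22 - 24 = -5*22 - 24 = -110 - 24 = -134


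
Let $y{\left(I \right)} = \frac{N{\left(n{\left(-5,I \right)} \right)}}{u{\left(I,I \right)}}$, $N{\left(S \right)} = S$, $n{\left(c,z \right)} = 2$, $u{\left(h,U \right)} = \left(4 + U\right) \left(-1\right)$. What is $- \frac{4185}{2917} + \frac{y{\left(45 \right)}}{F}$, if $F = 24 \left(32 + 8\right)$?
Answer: $- \frac{98434117}{68607840} \approx -1.4347$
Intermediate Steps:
$F = 960$ ($F = 24 \cdot 40 = 960$)
$u{\left(h,U \right)} = -4 - U$
$y{\left(I \right)} = \frac{2}{-4 - I}$
$- \frac{4185}{2917} + \frac{y{\left(45 \right)}}{F} = - \frac{4185}{2917} + \frac{\left(-2\right) \frac{1}{4 + 45}}{960} = \left(-4185\right) \frac{1}{2917} + - \frac{2}{49} \cdot \frac{1}{960} = - \frac{4185}{2917} + \left(-2\right) \frac{1}{49} \cdot \frac{1}{960} = - \frac{4185}{2917} - \frac{1}{23520} = - \frac{98434117}{68607840}$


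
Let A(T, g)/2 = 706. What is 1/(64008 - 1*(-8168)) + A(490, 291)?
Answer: 101912513/72176 ≈ 1412.0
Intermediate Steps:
A(T, g) = 1412 (A(T, g) = 2*706 = 1412)
1/(64008 - 1*(-8168)) + A(490, 291) = 1/(64008 - 1*(-8168)) + 1412 = 1/(64008 + 8168) + 1412 = 1/72176 + 1412 = 101912513/72176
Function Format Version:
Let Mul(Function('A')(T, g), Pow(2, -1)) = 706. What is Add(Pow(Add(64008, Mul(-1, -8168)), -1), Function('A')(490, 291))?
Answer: Rational(101912513, 72176) ≈ 1412.0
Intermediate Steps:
Function('A')(T, g) = 1412 (Function('A')(T, g) = Mul(2, 706) = 1412)
Add(Pow(Add(64008, Mul(-1, -8168)), -1), Function('A')(490, 291)) = Add(Pow(Add(64008, Mul(-1, -8168)), -1), 1412) = Add(Pow(Add(64008, 8168), -1), 1412) = Add(Pow(72176, -1), 1412) = Add(Rational(1, 72176), 1412) = Rational(101912513, 72176)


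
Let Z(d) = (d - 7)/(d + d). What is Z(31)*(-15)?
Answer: -180/31 ≈ -5.8064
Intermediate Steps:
Z(d) = (-7 + d)/(2*d) (Z(d) = (-7 + d)/((2*d)) = (1/(2*d))*(-7 + d) = (-7 + d)/(2*d))
Z(31)*(-15) = ((1/2)*(-7 + 31)/31)*(-15) = ((1/2)*(1/31)*24)*(-15) = (12/31)*(-15) = -180/31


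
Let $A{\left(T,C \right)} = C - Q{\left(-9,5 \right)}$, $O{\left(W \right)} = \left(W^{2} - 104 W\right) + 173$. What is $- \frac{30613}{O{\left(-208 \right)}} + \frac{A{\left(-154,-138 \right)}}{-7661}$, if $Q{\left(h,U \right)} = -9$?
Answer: $- \frac{226132292}{498493609} \approx -0.45363$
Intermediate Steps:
$O{\left(W \right)} = 173 + W^{2} - 104 W$
$A{\left(T,C \right)} = 9 + C$ ($A{\left(T,C \right)} = C - -9 = C + 9 = 9 + C$)
$- \frac{30613}{O{\left(-208 \right)}} + \frac{A{\left(-154,-138 \right)}}{-7661} = - \frac{30613}{173 + \left(-208\right)^{2} - -21632} + \frac{9 - 138}{-7661} = - \frac{30613}{173 + 43264 + 21632} - - \frac{129}{7661} = - \frac{30613}{65069} + \frac{129}{7661} = - \frac{226132292}{498493609}$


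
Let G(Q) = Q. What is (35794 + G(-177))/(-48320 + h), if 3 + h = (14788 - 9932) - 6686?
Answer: -35617/50153 ≈ -0.71017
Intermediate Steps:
h = -1833 (h = -3 + ((14788 - 9932) - 6686) = -3 + (4856 - 6686) = -3 - 1830 = -1833)
(35794 + G(-177))/(-48320 + h) = (35794 - 177)/(-48320 - 1833) = 35617/(-50153) = 35617*(-1/50153) = -35617/50153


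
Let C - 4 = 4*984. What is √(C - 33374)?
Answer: I*√29434 ≈ 171.56*I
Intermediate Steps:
C = 3940 (C = 4 + 4*984 = 4 + 3936 = 3940)
√(C - 33374) = √(3940 - 33374) = √(-29434) = I*√29434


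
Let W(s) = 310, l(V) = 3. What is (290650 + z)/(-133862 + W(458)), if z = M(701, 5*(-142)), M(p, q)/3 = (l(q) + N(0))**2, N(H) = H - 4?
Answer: -290653/133552 ≈ -2.1763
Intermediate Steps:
N(H) = -4 + H
M(p, q) = 3 (M(p, q) = 3*(3 + (-4 + 0))**2 = 3*(3 - 4)**2 = 3*(-1)**2 = 3*1 = 3)
z = 3
(290650 + z)/(-133862 + W(458)) = (290650 + 3)/(-133862 + 310) = 290653/(-133552) = 290653*(-1/133552) = -290653/133552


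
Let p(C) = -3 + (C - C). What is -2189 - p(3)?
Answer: -2186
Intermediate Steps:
p(C) = -3 (p(C) = -3 + 0 = -3)
-2189 - p(3) = -2189 - 1*(-3) = -2189 + 3 = -2186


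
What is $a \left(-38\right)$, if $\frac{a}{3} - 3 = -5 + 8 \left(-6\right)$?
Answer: $5700$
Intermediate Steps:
$a = -150$ ($a = 9 + 3 \left(-5 + 8 \left(-6\right)\right) = 9 + 3 \left(-5 - 48\right) = 9 + 3 \left(-53\right) = 9 - 159 = -150$)
$a \left(-38\right) = \left(-150\right) \left(-38\right) = 5700$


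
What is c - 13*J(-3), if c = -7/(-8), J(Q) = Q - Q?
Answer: 7/8 ≈ 0.87500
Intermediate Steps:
J(Q) = 0
c = 7/8 (c = -7*(-1/8) = 7/8 ≈ 0.87500)
c - 13*J(-3) = 7/8 - 13*0 = 7/8 + 0 = 7/8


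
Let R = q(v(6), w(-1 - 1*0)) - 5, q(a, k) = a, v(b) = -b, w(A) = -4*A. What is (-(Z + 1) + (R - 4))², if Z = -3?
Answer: 169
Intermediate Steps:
R = -11 (R = -1*6 - 5 = -6 - 5 = -11)
(-(Z + 1) + (R - 4))² = (-(-3 + 1) + (-11 - 4))² = (-1*(-2) - 15)² = (2 - 15)² = (-13)² = 169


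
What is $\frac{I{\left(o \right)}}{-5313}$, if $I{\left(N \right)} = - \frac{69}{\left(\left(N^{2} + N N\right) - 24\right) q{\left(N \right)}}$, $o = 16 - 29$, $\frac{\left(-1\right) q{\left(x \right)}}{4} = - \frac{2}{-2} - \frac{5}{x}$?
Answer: $- \frac{13}{1740816} \approx -7.4678 \cdot 10^{-6}$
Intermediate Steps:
$q{\left(x \right)} = -4 + \frac{20}{x}$ ($q{\left(x \right)} = - 4 \left(- \frac{2}{-2} - \frac{5}{x}\right) = - 4 \left(\left(-2\right) \left(- \frac{1}{2}\right) - \frac{5}{x}\right) = - 4 \left(1 - \frac{5}{x}\right) = -4 + \frac{20}{x}$)
$o = -13$ ($o = 16 - 29 = -13$)
$I{\left(N \right)} = - \frac{69}{\left(-24 + 2 N^{2}\right) \left(-4 + \frac{20}{N}\right)}$ ($I{\left(N \right)} = - \frac{69}{\left(\left(N^{2} + N N\right) - 24\right) \left(-4 + \frac{20}{N}\right)} = - \frac{69}{\left(\left(N^{2} + N^{2}\right) - 24\right) \left(-4 + \frac{20}{N}\right)} = - \frac{69}{\left(2 N^{2} - 24\right) \left(-4 + \frac{20}{N}\right)} = - \frac{69}{\left(-24 + 2 N^{2}\right) \left(-4 + \frac{20}{N}\right)}$)
$\frac{I{\left(o \right)}}{-5313} = \frac{\frac{69}{8} \left(-13\right) \frac{1}{-12 + \left(-13\right)^{2}} \frac{1}{-5 - 13}}{-5313} = \frac{69}{8} \left(-13\right) \frac{1}{-12 + 169} \frac{1}{-18} \left(- \frac{1}{5313}\right) = \frac{69}{8} \left(-13\right) \frac{1}{157} \left(- \frac{1}{18}\right) \left(- \frac{1}{5313}\right) = \frac{299}{7536} \left(- \frac{1}{5313}\right) = - \frac{13}{1740816}$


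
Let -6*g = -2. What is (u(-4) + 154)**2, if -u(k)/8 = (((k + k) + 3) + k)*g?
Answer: 31684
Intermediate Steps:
g = 1/3 (g = -1/6*(-2) = 1/3 ≈ 0.33333)
u(k) = -8 - 8*k (u(k) = -8*(((k + k) + 3) + k)/3 = -8*((2*k + 3) + k)/3 = -8*((3 + 2*k) + k)/3 = -8*(3 + 3*k)/3 = -8*(1 + k) = -8 - 8*k)
(u(-4) + 154)**2 = ((-8 - 8*(-4)) + 154)**2 = ((-8 + 32) + 154)**2 = (24 + 154)**2 = 178**2 = 31684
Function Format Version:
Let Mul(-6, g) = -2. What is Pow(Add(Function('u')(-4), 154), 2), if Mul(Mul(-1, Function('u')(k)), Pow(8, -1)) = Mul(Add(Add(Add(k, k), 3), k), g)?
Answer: 31684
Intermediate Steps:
g = Rational(1, 3) (g = Mul(Rational(-1, 6), -2) = Rational(1, 3) ≈ 0.33333)
Function('u')(k) = Add(-8, Mul(-8, k)) (Function('u')(k) = Mul(-8, Mul(Add(Add(Add(k, k), 3), k), Rational(1, 3))) = Mul(-8, Mul(Add(Add(Mul(2, k), 3), k), Rational(1, 3))) = Mul(-8, Mul(Add(Add(3, Mul(2, k)), k), Rational(1, 3))) = Mul(-8, Mul(Add(3, Mul(3, k)), Rational(1, 3))) = Mul(-8, Add(1, k)) = Add(-8, Mul(-8, k)))
Pow(Add(Function('u')(-4), 154), 2) = Pow(Add(Add(-8, Mul(-8, -4)), 154), 2) = Pow(Add(Add(-8, 32), 154), 2) = Pow(Add(24, 154), 2) = Pow(178, 2) = 31684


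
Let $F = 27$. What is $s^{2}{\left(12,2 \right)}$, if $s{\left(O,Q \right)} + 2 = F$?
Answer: $625$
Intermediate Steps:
$s{\left(O,Q \right)} = 25$ ($s{\left(O,Q \right)} = -2 + 27 = 25$)
$s^{2}{\left(12,2 \right)} = 25^{2} = 625$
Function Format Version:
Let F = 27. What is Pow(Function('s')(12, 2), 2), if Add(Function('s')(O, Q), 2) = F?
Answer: 625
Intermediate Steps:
Function('s')(O, Q) = 25 (Function('s')(O, Q) = Add(-2, 27) = 25)
Pow(Function('s')(12, 2), 2) = Pow(25, 2) = 625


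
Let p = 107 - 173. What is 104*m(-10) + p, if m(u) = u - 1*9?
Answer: -2042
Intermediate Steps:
p = -66
m(u) = -9 + u (m(u) = u - 9 = -9 + u)
104*m(-10) + p = 104*(-9 - 10) - 66 = 104*(-19) - 66 = -1976 - 66 = -2042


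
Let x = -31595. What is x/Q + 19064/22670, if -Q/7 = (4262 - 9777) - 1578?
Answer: 115144007/562794085 ≈ 0.20459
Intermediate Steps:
Q = 49651 (Q = -7*((4262 - 9777) - 1578) = -7*(-5515 - 1578) = -7*(-7093) = 49651)
x/Q + 19064/22670 = -31595/49651 + 19064/22670 = -31595*1/49651 + 19064*(1/22670) = -31595/49651 + 9532/11335 = 115144007/562794085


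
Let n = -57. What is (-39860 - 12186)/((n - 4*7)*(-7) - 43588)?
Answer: 52046/42993 ≈ 1.2106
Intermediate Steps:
(-39860 - 12186)/((n - 4*7)*(-7) - 43588) = (-39860 - 12186)/((-57 - 4*7)*(-7) - 43588) = -52046/((-57 - 28)*(-7) - 43588) = -52046/(-85*(-7) - 43588) = -52046/(595 - 43588) = -52046/(-42993) = -52046*(-1/42993) = 52046/42993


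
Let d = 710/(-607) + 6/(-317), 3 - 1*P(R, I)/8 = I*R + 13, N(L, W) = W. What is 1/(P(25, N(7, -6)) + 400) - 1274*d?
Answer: 442896406179/292476880 ≈ 1514.3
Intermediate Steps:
P(R, I) = -80 - 8*I*R (P(R, I) = 24 - 8*(I*R + 13) = 24 - 8*(13 + I*R) = 24 + (-104 - 8*I*R) = -80 - 8*I*R)
d = -228712/192419 (d = 710*(-1/607) + 6*(-1/317) = -710/607 - 6/317 = -228712/192419 ≈ -1.1886)
1/(P(25, N(7, -6)) + 400) - 1274*d = 1/((-80 - 8*(-6)*25) + 400) - 1274*(-228712/192419) = 1/((-80 + 1200) + 400) + 291379088/192419 = 1/(1120 + 400) + 291379088/192419 = 1/1520 + 291379088/192419 = 442896406179/292476880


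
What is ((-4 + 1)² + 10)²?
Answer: 361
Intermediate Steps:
((-4 + 1)² + 10)² = ((-3)² + 10)² = (9 + 10)² = 19² = 361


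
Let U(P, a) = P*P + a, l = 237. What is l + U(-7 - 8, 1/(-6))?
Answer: 2771/6 ≈ 461.83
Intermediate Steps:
U(P, a) = a + P**2 (U(P, a) = P**2 + a = a + P**2)
l + U(-7 - 8, 1/(-6)) = 237 + (1/(-6) + (-7 - 8)**2) = 237 + (-1/6 + (-15)**2) = 237 + (-1/6 + 225) = 237 + 1349/6 = 2771/6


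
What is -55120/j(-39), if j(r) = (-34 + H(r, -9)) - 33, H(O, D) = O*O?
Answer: -27560/727 ≈ -37.909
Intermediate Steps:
H(O, D) = O²
j(r) = -67 + r² (j(r) = (-34 + r²) - 33 = -67 + r²)
-55120/j(-39) = -55120/(-67 + (-39)²) = -55120/(-67 + 1521) = -55120/1454 = -55120*1/1454 = -27560/727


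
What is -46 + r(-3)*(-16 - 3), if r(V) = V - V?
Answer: -46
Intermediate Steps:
r(V) = 0
-46 + r(-3)*(-16 - 3) = -46 + 0*(-16 - 3) = -46 + 0*(-19) = -46 + 0 = -46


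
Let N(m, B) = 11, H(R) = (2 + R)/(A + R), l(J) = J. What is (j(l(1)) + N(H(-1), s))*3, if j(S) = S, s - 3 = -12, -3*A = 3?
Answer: 36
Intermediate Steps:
A = -1 (A = -⅓*3 = -1)
s = -9 (s = 3 - 12 = -9)
H(R) = (2 + R)/(-1 + R)
(j(l(1)) + N(H(-1), s))*3 = (1 + 11)*3 = 12*3 = 36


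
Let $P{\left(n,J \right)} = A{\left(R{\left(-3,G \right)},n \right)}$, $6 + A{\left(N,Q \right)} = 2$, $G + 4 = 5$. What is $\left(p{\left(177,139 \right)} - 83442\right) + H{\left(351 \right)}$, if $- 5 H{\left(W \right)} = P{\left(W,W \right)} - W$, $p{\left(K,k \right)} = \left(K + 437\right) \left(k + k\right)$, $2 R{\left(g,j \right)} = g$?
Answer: $87321$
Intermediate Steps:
$G = 1$ ($G = -4 + 5 = 1$)
$R{\left(g,j \right)} = \frac{g}{2}$
$p{\left(K,k \right)} = 2 k \left(437 + K\right)$ ($p{\left(K,k \right)} = \left(437 + K\right) 2 k = 2 k \left(437 + K\right)$)
$A{\left(N,Q \right)} = -4$ ($A{\left(N,Q \right)} = -6 + 2 = -4$)
$P{\left(n,J \right)} = -4$
$H{\left(W \right)} = \frac{4}{5} + \frac{W}{5}$ ($H{\left(W \right)} = - \frac{-4 - W}{5} = \frac{4}{5} + \frac{W}{5}$)
$\left(p{\left(177,139 \right)} - 83442\right) + H{\left(351 \right)} = \left(2 \cdot 139 \left(437 + 177\right) - 83442\right) + \left(\frac{4}{5} + \frac{1}{5} \cdot 351\right) = \left(2 \cdot 139 \cdot 614 - 83442\right) + \left(\frac{4}{5} + \frac{351}{5}\right) = \left(170692 - 83442\right) + 71 = 87250 + 71 = 87321$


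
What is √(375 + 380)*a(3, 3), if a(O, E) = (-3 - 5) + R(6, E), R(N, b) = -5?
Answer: -13*√755 ≈ -357.20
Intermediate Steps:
a(O, E) = -13 (a(O, E) = (-3 - 5) - 5 = -8 - 5 = -13)
√(375 + 380)*a(3, 3) = √(375 + 380)*(-13) = √755*(-13) = -13*√755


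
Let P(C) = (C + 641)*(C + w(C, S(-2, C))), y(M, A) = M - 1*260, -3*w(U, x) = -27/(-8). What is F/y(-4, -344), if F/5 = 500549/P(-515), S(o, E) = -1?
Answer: 357535/2452626 ≈ 0.14578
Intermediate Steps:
w(U, x) = -9/8 (w(U, x) = -(-9)/(-8) = -(-9)*(-1)/8 = -⅓*27/8 = -9/8)
y(M, A) = -260 + M (y(M, A) = M - 260 = -260 + M)
P(C) = (641 + C)*(-9/8 + C) (P(C) = (C + 641)*(C - 9/8) = (641 + C)*(-9/8 + C))
F = -1430140/37161 (F = 5*(500549/(-5769/8 + (-515)² + (5119/8)*(-515))) = 5*(500549/(-5769/8 + 265225 - 2636285/8)) = 5*(500549/(-260127/4)) = 5*(500549*(-4/260127)) = 5*(-286028/37161) = -1430140/37161 ≈ -38.485)
F/y(-4, -344) = -1430140/(37161*(-260 - 4)) = -1430140/37161/(-264) = -1430140/37161*(-1/264) = 357535/2452626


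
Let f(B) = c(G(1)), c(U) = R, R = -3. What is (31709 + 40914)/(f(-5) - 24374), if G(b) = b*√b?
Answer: -72623/24377 ≈ -2.9792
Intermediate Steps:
G(b) = b^(3/2)
c(U) = -3
f(B) = -3
(31709 + 40914)/(f(-5) - 24374) = (31709 + 40914)/(-3 - 24374) = 72623/(-24377) = 72623*(-1/24377) = -72623/24377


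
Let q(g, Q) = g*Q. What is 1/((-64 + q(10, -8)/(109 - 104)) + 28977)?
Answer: 1/28897 ≈ 3.4606e-5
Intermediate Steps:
q(g, Q) = Q*g
1/((-64 + q(10, -8)/(109 - 104)) + 28977) = 1/((-64 + (-8*10)/(109 - 104)) + 28977) = 1/((-64 - 80/5) + 28977) = 1/((-64 - 80*⅕) + 28977) = 1/((-64 - 16) + 28977) = 1/(-80 + 28977) = 1/28897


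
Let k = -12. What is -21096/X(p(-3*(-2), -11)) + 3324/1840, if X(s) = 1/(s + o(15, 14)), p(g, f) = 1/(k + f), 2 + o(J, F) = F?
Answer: -116027169/460 ≈ -2.5223e+5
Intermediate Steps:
o(J, F) = -2 + F
p(g, f) = 1/(-12 + f)
X(s) = 1/(12 + s) (X(s) = 1/(s + (-2 + 14)) = 1/(s + 12) = 1/(12 + s))
-21096/X(p(-3*(-2), -11)) + 3324/1840 = -(253152 + 21096/(-12 - 11)) + 3324/1840 = -21096/(1/(12 + 1/(-23))) + 3324*(1/1840) = -21096/(1/(12 - 1/23)) + 831/460 = -21096/(1/(275/23)) + 831/460 = -21096/23/275 + 831/460 = -21096*275/23 + 831/460 = -5801400/23 + 831/460 = -116027169/460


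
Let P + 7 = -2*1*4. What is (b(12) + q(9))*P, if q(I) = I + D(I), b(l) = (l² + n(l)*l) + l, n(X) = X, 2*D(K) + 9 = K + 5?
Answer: -9345/2 ≈ -4672.5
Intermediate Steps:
D(K) = -2 + K/2 (D(K) = -9/2 + (K + 5)/2 = -9/2 + (5 + K)/2 = -9/2 + (5/2 + K/2) = -2 + K/2)
b(l) = l + 2*l² (b(l) = (l² + l*l) + l = (l² + l²) + l = 2*l² + l = l + 2*l²)
q(I) = -2 + 3*I/2 (q(I) = I + (-2 + I/2) = -2 + 3*I/2)
P = -15 (P = -7 - 2*1*4 = -7 - 2*4 = -7 - 8 = -15)
(b(12) + q(9))*P = (12*(1 + 2*12) + (-2 + (3/2)*9))*(-15) = (12*(1 + 24) + (-2 + 27/2))*(-15) = (12*25 + 23/2)*(-15) = (300 + 23/2)*(-15) = (623/2)*(-15) = -9345/2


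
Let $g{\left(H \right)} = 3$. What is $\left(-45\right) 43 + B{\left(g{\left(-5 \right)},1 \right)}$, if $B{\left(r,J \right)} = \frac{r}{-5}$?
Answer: $- \frac{9678}{5} \approx -1935.6$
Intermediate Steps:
$B{\left(r,J \right)} = - \frac{r}{5}$ ($B{\left(r,J \right)} = r \left(- \frac{1}{5}\right) = - \frac{r}{5}$)
$\left(-45\right) 43 + B{\left(g{\left(-5 \right)},1 \right)} = \left(-45\right) 43 - \frac{3}{5} = -1935 - \frac{3}{5} = - \frac{9678}{5}$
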